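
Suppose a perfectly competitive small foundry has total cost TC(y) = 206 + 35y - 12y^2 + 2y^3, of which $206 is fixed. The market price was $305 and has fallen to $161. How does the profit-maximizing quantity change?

Output falls from 9 to 7

MC = 35 - 24y + 6y^2; the shutdown threshold is min AVC = $17 (at y = 3).
With P = $305 above the shutdown price, P = MC gives y = 9.
At P = $161 ≥ min AVC, set P = MC: y = 7. The firm stays open but cuts output.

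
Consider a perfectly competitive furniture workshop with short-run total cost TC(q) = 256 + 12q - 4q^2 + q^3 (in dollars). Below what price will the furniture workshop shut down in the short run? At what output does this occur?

$8 per unit, at q = 2

Short-run supply begins at min AVC. From VC = 12q - 4q^2 + q^3, AVC = 12 - 4q + q^2.
dAVC/dq = -4 + 2q = 0 gives q = 2. min AVC = 12 - 4·2 + 2^2 = 8.
The firm shuts down for any P below $8.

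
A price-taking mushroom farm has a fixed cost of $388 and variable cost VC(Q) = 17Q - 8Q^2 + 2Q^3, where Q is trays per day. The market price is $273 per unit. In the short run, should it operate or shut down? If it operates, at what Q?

Variable cost is VC = 17Q - 8Q^2 + 2Q^3, so AVC = VC/Q = 17 - 8Q + 2Q^2 and MC = dTC/dQ = 17 - 16Q + 6Q^2.
AVC is minimized where dAVC/dQ = -8 + 4Q = 0, at Q = 2; min AVC = 17 - 8·2 + 2·2^2 = $9.
Because $273 ≥ $9, revenue can cover variable cost; the firm operates.
Solving P = MC: -256 - 16Q + 6Q^2 = 0 ⇒ Q = -16/3 or 8. On the upward-sloping branch, Q* = 8.
Check: AVC at Q = 8 is $81 ≤ P, so revenue covers variable cost.
Profit = P·Q − TC = 273·8 − 1036 = $1148.

Produce at Q = 8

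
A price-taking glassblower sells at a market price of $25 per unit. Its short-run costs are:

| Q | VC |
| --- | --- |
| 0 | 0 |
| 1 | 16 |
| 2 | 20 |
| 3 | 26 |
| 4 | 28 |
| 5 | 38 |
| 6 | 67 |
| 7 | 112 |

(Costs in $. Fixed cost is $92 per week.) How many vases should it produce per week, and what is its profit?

Profit at each row (π = 25Q − TC): Q=0: -92; Q=1: -83; Q=2: -62; Q=3: -43; Q=4: -20; Q=5: -5; Q=6: -9; Q=7: -29.
Profit is maximized at Q = 5. AVC there is 38/5 = $7.60 ≤ P, so producing beats shutting down (which would give -$92).

Q = 5; profit = -$5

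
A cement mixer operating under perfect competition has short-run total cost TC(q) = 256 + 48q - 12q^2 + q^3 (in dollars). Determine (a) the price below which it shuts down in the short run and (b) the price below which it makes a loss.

Shutdown price = $12; break-even price = $48

Shutdown price = min AVC. AVC = 48 - 12q + q^2, with vertex at q = 6 and minimum $12.
ATC = 256/q + 48 - 12q + q^2. Setting dATC/dq = −256/q^2 − 12 + 2q = 0 gives q = 8 (since 2·8^3 − 12·8^2 = 256).
min ATC = 256/8 + 48 − 12·8 + 8^2 = $48. That is the break-even price.
For $12 ≤ P < $48 the firm produces at a loss; below $12 it shuts down.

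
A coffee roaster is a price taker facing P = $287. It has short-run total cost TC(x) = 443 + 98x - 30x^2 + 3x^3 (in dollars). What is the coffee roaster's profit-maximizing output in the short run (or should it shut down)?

Produce at x = 9

Variable cost is VC = 98x - 30x^2 + 3x^3, so AVC = VC/x = 98 - 30x + 3x^2 and MC = dTC/dx = 98 - 60x + 9x^2.
AVC hits its minimum where MC = AVC, at x = 5, giving min AVC = 98 - 30·5 + 3·5^2 = $23.
Since P = $287 ≥ min AVC = $23, price covers variable cost and the firm should produce.
Set P = MC: 287 = 98 - 60x + 9x^2 → -189 - 60x + 9x^2 = 0. The roots are x = -7/3 and x = 9; the profit-maximizing output is on the rising part of MC, so x* = 9.
Check: AVC at x = 9 is $71 ≤ P, so revenue covers variable cost.
Profit = P·x − TC = 287·9 − 1082 = $1501.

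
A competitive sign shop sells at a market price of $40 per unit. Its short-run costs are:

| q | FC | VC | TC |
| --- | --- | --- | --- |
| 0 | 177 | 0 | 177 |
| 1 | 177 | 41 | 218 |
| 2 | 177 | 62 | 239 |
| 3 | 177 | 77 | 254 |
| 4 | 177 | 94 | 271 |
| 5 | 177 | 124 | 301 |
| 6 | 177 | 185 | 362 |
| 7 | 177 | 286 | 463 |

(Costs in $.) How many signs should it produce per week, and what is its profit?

Compute π = P·q − TC at each output: q=0: -177; q=1: -178; q=2: -159; q=3: -134; q=4: -111; q=5: -101; q=6: -122; q=7: -183.
Profit is maximized at q = 5. AVC there is 124/5 = $24.80 ≤ P, so producing beats shutting down (which would give -$177).

q = 5; profit = -$101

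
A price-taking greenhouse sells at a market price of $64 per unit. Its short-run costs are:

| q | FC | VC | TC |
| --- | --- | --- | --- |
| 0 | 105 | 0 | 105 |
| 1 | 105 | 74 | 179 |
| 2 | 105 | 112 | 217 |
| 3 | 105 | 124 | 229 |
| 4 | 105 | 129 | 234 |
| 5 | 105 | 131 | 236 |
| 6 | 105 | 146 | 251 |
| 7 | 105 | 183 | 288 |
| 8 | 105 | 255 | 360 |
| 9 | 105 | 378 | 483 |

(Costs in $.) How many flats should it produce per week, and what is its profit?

Tabulate TR − TC: q=0: -105; q=1: -115; q=2: -89; q=3: -37; q=4: 22; q=5: 84; q=6: 133; q=7: 160; q=8: 152; q=9: 93.
Profit is maximized at q = 7. AVC there is 183/7 = $26.14 ≤ P, so producing beats shutting down (which would give -$105).

q = 7; profit = $160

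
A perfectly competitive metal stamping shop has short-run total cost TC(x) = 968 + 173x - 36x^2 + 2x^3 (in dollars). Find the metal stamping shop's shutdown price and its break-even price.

Shutdown price = min AVC. AVC = 173 - 36x + 2x^2, with vertex at x = 9 and minimum $11.
ATC = 968/x + 173 - 36x + 2x^2. Setting dATC/dx = −968/x^2 − 36 + 4x = 0 gives x = 11 (since 4·11^3 − 36·11^2 = 968).
min ATC = 968/11 + 173 − 36·11 + 2·11^2 = $107. That is the break-even price.
Between these two prices the firm operates at a loss; above $107 it earns a profit.

Shutdown price = $11; break-even price = $107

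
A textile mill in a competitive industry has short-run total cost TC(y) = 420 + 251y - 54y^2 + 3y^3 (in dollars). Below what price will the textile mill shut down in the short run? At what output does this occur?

The shutdown price is the minimum of AVC. VC = 251y - 54y^2 + 3y^3, so AVC = 251 - 54y + 3y^2.
dAVC/dy = -54 + 6y = 0 gives y = 9. min AVC = 251 - 54·9 + 3·9^2 = 8.
So the shutdown price is $8.

$8 per unit, at y = 9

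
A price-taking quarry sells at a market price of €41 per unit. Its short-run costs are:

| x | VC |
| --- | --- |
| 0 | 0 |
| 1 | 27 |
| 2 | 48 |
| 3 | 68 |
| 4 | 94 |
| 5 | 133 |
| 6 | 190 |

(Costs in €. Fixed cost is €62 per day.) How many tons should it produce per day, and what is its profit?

x = 5; profit = €10

Profit at each row (π = 41x − TC): x=0: -62; x=1: -48; x=2: -28; x=3: -7; x=4: 8; x=5: 10; x=6: -6.
Profit is maximized at x = 5. AVC there is 133/5 = €26.60 ≤ P, so producing beats shutting down (which would give -€62).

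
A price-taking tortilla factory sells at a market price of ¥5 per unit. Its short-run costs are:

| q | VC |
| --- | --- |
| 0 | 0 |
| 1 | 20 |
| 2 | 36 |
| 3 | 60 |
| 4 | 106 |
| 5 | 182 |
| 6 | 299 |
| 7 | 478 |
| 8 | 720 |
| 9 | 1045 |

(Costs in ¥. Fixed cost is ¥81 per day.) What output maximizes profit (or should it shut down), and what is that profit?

q = 0 (shut down); profit = -¥81

Compute π = P·q − TC at each output: q=0: -81; q=1: -96; q=2: -107; q=3: -126; q=4: -167; q=5: -238; q=6: -350; q=7: -524; q=8: -761; q=9: -1081.
Profit is highest at q = 0. Equivalently, the lowest AVC in the table is 36/2 ≈ ¥18 at q = 2, and P = ¥5 falls below it — price never covers variable cost, so the firm shuts down and loses only its fixed cost.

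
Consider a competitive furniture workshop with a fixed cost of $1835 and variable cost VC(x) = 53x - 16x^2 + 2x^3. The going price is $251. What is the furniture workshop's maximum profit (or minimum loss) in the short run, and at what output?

Profit = -$215 at x = 9

AVC = 53 - 16x + 2x^2; min AVC = $21 at x = 4. Since P = $251 ≥ min AVC, the firm produces.
MC = 53 - 32x + 6x^2. Setting P = MC and taking the root on the rising branch gives x* = 9.
TR = 251·9 = 2259. TC = 1835 + 639 = 2474. Profit = 2259 − 2474 = -$215.
That loss of $215 beats the $1835 the firm would lose by shutting down; producing recovers $1620 of fixed cost.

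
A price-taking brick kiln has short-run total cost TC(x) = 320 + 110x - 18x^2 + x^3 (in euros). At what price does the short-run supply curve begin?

€29 per unit

Short-run supply begins at min AVC. From VC = 110x - 18x^2 + x^3, AVC = 110 - 18x + x^2.
At the minimum of AVC, MC = AVC. MC = 110 - 36x + 3x^2; setting MC = AVC gives 2x^2 - 18x = 0, so x = 9. min AVC = 29.
So the shutdown price is €29.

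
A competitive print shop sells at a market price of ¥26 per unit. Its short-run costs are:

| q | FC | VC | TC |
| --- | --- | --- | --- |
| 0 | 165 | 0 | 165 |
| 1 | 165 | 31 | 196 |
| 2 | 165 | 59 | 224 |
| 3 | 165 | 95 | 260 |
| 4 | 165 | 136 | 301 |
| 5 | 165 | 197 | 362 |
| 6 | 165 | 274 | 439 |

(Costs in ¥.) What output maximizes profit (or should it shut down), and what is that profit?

q = 0 (shut down); profit = -¥165

Profit at each row (π = 26q − TC): q=0: -165; q=1: -170; q=2: -172; q=3: -182; q=4: -197; q=5: -232; q=6: -283.
Profit is highest at q = 0. Equivalently, the lowest AVC in the table is 59/2 ≈ ¥29.50 at q = 2, and P = ¥26 falls below it — price never covers variable cost, so the firm shuts down and loses only its fixed cost.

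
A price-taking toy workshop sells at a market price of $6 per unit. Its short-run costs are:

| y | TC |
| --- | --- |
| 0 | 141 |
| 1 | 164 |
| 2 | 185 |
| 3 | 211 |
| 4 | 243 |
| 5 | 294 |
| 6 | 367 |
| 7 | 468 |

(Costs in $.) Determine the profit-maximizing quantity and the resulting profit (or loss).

Compute π = P·y − TC at each output: y=0: -141; y=1: -158; y=2: -173; y=3: -193; y=4: -219; y=5: -264; y=6: -331; y=7: -426.
Profit is highest at y = 0. Equivalently, the lowest AVC in the table is 44/2 ≈ $22 at y = 2, and P = $6 falls below it — price never covers variable cost, so the firm shuts down and loses only its fixed cost.

y = 0 (shut down); profit = -$141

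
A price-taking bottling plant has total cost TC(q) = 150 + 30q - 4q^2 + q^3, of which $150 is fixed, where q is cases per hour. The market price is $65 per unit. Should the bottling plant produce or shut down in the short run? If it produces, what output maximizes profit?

From TC, MC = TC'(q) = 30 - 8q + 3q^2 and AVC = VC/q = 30 - 4q + q^2.
AVC hits its minimum where MC = AVC, at q = 2, giving min AVC = 30 - 4·2 + 2^2 = $26.
P = $65 exceeds min AVC = $26, so the firm stays open.
Solving P = MC: -35 - 8q + 3q^2 = 0 ⇒ q = -7/3 or 5. On the upward-sloping branch, q* = 5.
Check: AVC at q = 5 is $35 ≤ P, so revenue covers variable cost.
Profit = P·q − TC = 65·5 − 325 = $0.

Produce at q = 5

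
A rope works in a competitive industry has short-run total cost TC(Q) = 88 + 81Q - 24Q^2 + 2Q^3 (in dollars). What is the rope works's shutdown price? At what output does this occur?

$9 per unit, at Q = 6

The shutdown price is the minimum of AVC. VC = 81Q - 24Q^2 + 2Q^3, so AVC = 81 - 24Q + 2Q^2.
At the minimum of AVC, MC = AVC. MC = 81 - 48Q + 6Q^2; setting MC = AVC gives 4Q^2 - 24Q = 0, so Q = 6. min AVC = 9.
The firm shuts down for any P below $9.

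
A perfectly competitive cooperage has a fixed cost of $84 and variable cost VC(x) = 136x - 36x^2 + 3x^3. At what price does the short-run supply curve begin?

The shutdown price is the minimum of AVC. VC = 136x - 36x^2 + 3x^3, so AVC = 136 - 36x + 3x^2.
At the minimum of AVC, MC = AVC. MC = 136 - 72x + 9x^2; setting MC = AVC gives 6x^2 - 36x = 0, so x = 6. min AVC = 28.
The firm shuts down for any P below $28.

$28 per unit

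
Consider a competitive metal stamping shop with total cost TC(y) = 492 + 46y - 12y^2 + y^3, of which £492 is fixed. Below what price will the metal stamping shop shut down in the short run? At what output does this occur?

The shutdown price is the minimum of AVC. VC = 46y - 12y^2 + y^3, so AVC = 46 - 12y + y^2.
At the minimum of AVC, MC = AVC. MC = 46 - 24y + 3y^2; setting MC = AVC gives 2y^2 - 12y = 0, so y = 6. min AVC = 10.
For P < £10 the firm produces nothing.

£10 per unit, at y = 6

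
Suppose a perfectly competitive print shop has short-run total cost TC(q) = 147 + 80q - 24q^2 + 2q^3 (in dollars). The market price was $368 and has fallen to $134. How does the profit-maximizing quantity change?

Output falls from 12 to 9

MC = 80 - 48q + 6q^2; the shutdown threshold is min AVC = $8 (at q = 6).
At P = $368 ≥ min AVC, set P = MC on the rising branch: q = 12.
At P = $134 ≥ min AVC, set P = MC: q = 9. The firm stays open but cuts output.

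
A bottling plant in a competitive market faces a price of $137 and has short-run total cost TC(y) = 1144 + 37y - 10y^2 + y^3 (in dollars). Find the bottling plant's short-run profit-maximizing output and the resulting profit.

Profit = -$144 at y = 10

AVC = 37 - 10y + y^2; min AVC = $12 at y = 5. Since P = $137 ≥ min AVC, the firm produces.
With MC = 37 - 20y + 3y^2, P = MC on the upward-sloping part at y* = 10.
TR = 137·10 = 1370. TC = 1144 + 370 = 1514. Profit = 1370 − 1514 = -$144.
Shutting down would mean losing the fixed cost of $1144, so operating at a loss of $144 is better by $1000.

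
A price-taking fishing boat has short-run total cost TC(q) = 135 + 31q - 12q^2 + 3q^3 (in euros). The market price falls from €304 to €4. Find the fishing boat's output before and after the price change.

AVC = 31 - 12q + 3q^2, minimized at q = 2 where min AVC = €19. MC = 31 - 24q + 9q^2.
With P = €304 above the shutdown price, P = MC gives q = 7.
At P = €4 < min AVC = €19, price no longer covers variable cost at any output, so the firm shuts down: q = 0.

Output falls from 7 to 0 (the firm shuts down)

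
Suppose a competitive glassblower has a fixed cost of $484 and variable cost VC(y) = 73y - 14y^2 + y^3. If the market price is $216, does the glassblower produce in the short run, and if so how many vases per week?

Strip out fixed cost: VC = 73y - 14y^2 + y^3. Then AVC = 73 - 14y + y^2 and MC = 73 - 28y + 3y^2.
The AVC parabola has its vertex at y = 14/2 = 7, where AVC = 73 - 14·7 + 7^2 = $24.
P = $216 exceeds min AVC = $24, so the firm stays open.
P = MC gives -143 - 28y + 3y^2 = 0, with roots -11/3 and 13. Take the larger (rising MC): y* = 13.
Check: AVC at y = 13 is $60 ≤ P, so revenue covers variable cost.
Profit = P·y − TC = 216·13 − 1264 = $1544.

Produce at y = 13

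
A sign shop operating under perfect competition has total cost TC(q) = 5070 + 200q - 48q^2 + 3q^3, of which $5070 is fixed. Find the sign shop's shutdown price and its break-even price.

AVC = 200 - 48q + 3q^2; minimized at q = 8, giving min AVC = $8. That is the shutdown price.
ATC = 5070/q + 200 - 48q + 3q^2. Setting dATC/dq = −5070/q^2 − 48 + 6q = 0 gives q = 13 (since 6·13^3 − 48·13^2 = 5070).
min ATC = 5070/13 + 200 − 48·13 + 3·13^2 = $473. That is the break-even price.
For $8 ≤ P < $473 the firm produces at a loss; below $8 it shuts down.

Shutdown price = $8; break-even price = $473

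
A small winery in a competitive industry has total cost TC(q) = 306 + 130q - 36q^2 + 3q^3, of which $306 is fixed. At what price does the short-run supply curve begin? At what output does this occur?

$22 per unit, at q = 6

The firm shuts down when price falls below the minimum of average variable cost. AVC = VC/q = 130 - 36q + 3q^2.
dAVC/dq = -36 + 6q = 0 gives q = 6. min AVC = 130 - 36·6 + 3·6^2 = 22.
So the shutdown price is $22.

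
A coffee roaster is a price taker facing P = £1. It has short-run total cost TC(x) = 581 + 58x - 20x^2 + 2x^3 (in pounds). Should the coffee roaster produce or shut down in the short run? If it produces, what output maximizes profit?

Shut down

Strip out fixed cost: VC = 58x - 20x^2 + 2x^3. Then AVC = 58 - 20x + 2x^2 and MC = 58 - 40x + 6x^2.
The AVC parabola has its vertex at x = 20/4 = 5, where AVC = 58 - 20·5 + 2·5^2 = £8.
P = £1 lies below min AVC = £8; no output level covers variable cost.
Shutting down limits the loss to fixed cost, £581.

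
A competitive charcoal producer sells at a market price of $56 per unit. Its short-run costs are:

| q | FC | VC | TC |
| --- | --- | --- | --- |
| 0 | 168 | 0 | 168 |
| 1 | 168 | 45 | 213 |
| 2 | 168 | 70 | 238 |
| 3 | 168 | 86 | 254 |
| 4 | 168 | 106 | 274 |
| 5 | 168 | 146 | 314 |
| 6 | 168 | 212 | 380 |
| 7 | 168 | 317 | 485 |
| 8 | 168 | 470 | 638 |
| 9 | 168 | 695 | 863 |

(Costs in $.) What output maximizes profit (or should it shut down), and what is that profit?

Compute π = P·q − TC at each output: q=0: -168; q=1: -157; q=2: -126; q=3: -86; q=4: -50; q=5: -34; q=6: -44; q=7: -93; q=8: -190; q=9: -359.
Profit is maximized at q = 5. AVC there is 146/5 = $29.20 ≤ P, so producing beats shutting down (which would give -$168).

q = 5; profit = -$34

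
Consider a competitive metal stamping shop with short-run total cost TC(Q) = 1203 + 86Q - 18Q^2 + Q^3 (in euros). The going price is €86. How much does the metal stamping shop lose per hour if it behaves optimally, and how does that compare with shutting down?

AVC = 86 - 18Q + Q^2 has its minimum €5 at Q = 9; price €86 clears that bar, so the firm operates.
MC = 86 - 36Q + 3Q^2. Setting P = MC and taking the root on the rising branch gives Q* = 12.
TR = 86·12 = 1032. TC = 1203 + 168 = 1371. Profit = 1032 − 1371 = -€339.
Shutting down would mean losing the fixed cost of €1203, so operating at a loss of €339 is better by €864.

Profit = -€339 at Q = 12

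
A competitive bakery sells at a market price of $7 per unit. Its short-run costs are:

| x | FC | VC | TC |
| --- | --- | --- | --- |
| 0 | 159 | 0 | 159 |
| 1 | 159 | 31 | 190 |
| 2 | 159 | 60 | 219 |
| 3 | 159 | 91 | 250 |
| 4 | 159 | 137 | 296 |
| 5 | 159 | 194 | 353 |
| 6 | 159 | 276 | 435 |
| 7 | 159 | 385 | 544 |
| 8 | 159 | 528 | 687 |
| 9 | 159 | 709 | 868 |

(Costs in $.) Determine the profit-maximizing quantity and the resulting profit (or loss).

x = 0 (shut down); profit = -$159

Compute π = P·x − TC at each output: x=0: -159; x=1: -183; x=2: -205; x=3: -229; x=4: -268; x=5: -318; x=6: -393; x=7: -495; x=8: -631; x=9: -805.
Profit is highest at x = 0. Equivalently, the lowest AVC in the table is 60/2 ≈ $30 at x = 2, and P = $7 falls below it — price never covers variable cost, so the firm shuts down and loses only its fixed cost.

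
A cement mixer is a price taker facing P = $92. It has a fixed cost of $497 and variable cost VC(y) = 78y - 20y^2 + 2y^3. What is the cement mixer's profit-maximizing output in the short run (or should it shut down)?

From TC, MC = TC'(y) = 78 - 40y + 6y^2 and AVC = VC/y = 78 - 20y + 2y^2.
AVC is minimized where dAVC/dy = -20 + 4y = 0, at y = 5; min AVC = 78 - 20·5 + 2·5^2 = $28.
Since P = $92 ≥ min AVC = $28, price covers variable cost and the firm should produce.
Set P = MC: 92 = 78 - 40y + 6y^2 → -14 - 40y + 6y^2 = 0. The roots are y = -1/3 and y = 7; the profit-maximizing output is on the rising part of MC, so y* = 7.
Check: AVC at y = 7 is $36 ≤ P, so revenue covers variable cost.
Profit = P·y − TC = 92·7 − 749 = -$105, a loss, but smaller than the $497 fixed cost the firm would lose by shutting down.

Produce at y = 7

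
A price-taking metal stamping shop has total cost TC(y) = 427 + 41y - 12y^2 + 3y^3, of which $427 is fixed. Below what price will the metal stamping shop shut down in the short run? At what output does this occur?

$29 per unit, at y = 2

The firm shuts down when price falls below the minimum of average variable cost. AVC = VC/y = 41 - 12y + 3y^2.
dAVC/dy = -12 + 6y = 0 gives y = 2. min AVC = 41 - 12·2 + 3·2^2 = 29.
So the shutdown price is $29.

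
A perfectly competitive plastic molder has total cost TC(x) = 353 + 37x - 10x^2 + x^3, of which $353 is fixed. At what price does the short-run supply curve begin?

$12 per unit

The firm shuts down when price falls below the minimum of average variable cost. AVC = VC/x = 37 - 10x + x^2.
At the minimum of AVC, MC = AVC. MC = 37 - 20x + 3x^2; setting MC = AVC gives 2x^2 - 10x = 0, so x = 5. min AVC = 12.
So the shutdown price is $12.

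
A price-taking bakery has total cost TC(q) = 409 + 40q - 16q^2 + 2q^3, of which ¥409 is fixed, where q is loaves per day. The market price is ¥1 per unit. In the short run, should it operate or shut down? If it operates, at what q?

From TC, MC = TC'(q) = 40 - 32q + 6q^2 and AVC = VC/q = 40 - 16q + 2q^2.
AVC is minimized where dAVC/dq = -16 + 4q = 0, at q = 4; min AVC = 40 - 16·4 + 2·4^2 = ¥8.
P = ¥1 lies below min AVC = ¥8; no output level covers variable cost.
The firm minimizes its loss by shutting down and losing only its fixed cost of ¥409.

Shut down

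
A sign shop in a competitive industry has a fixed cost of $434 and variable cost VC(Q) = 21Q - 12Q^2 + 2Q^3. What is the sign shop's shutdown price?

$3 per unit

Short-run supply begins at min AVC. From VC = 21Q - 12Q^2 + 2Q^3, AVC = 21 - 12Q + 2Q^2.
dAVC/dQ = -12 + 4Q = 0 gives Q = 3. min AVC = 21 - 12·3 + 2·3^2 = 3.
For P < $3 the firm produces nothing.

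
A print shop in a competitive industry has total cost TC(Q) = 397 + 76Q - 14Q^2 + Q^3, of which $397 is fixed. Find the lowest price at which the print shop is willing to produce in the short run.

The shutdown price is the minimum of AVC. VC = 76Q - 14Q^2 + Q^3, so AVC = 76 - 14Q + Q^2.
At the minimum of AVC, MC = AVC. MC = 76 - 28Q + 3Q^2; setting MC = AVC gives 2Q^2 - 14Q = 0, so Q = 7. min AVC = 27.
For P < $27 the firm produces nothing.

$27 per unit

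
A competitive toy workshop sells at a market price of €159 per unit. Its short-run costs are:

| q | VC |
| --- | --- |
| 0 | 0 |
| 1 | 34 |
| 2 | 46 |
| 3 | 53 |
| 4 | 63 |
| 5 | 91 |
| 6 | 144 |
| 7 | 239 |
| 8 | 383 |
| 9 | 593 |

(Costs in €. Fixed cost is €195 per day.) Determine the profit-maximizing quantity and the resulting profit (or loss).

q = 8; profit = €694

Tabulate TR − TC: q=0: -195; q=1: -70; q=2: 77; q=3: 229; q=4: 378; q=5: 509; q=6: 615; q=7: 679; q=8: 694; q=9: 643.
Profit is maximized at q = 8. AVC there is 383/8 = €47.88 ≤ P, so producing beats shutting down (which would give -€195).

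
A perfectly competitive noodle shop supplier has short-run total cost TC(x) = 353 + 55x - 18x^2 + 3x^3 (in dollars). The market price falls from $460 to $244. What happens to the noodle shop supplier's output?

Output falls from 9 to 7

MC = 55 - 36x + 9x^2; the shutdown threshold is min AVC = $28 (at x = 3).
At P = $460 ≥ min AVC, set P = MC on the rising branch: x = 9.
At P = $244 ≥ min AVC, set P = MC: x = 7. The firm stays open but cuts output.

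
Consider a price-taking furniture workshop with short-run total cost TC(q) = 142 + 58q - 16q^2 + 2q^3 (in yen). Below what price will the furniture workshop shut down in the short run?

¥26 per unit

The firm shuts down when price falls below the minimum of average variable cost. AVC = VC/q = 58 - 16q + 2q^2.
At the minimum of AVC, MC = AVC. MC = 58 - 32q + 6q^2; setting MC = AVC gives 4q^2 - 16q = 0, so q = 4. min AVC = 26.
For P < ¥26 the firm produces nothing.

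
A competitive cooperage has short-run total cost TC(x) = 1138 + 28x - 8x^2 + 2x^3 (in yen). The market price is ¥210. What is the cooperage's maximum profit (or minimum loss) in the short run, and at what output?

Profit = -¥158 at x = 7

AVC = 28 - 8x + 2x^2; min AVC = ¥20 at x = 2. Since P = ¥210 ≥ min AVC, the firm produces.
MC = 28 - 16x + 6x^2. Setting P = MC and taking the root on the rising branch gives x* = 7.
TR = 210·7 = 1470. TC = 1138 + 490 = 1628. Profit = 1470 − 1628 = -¥158.
That loss of ¥158 beats the ¥1138 the firm would lose by shutting down; producing recovers ¥980 of fixed cost.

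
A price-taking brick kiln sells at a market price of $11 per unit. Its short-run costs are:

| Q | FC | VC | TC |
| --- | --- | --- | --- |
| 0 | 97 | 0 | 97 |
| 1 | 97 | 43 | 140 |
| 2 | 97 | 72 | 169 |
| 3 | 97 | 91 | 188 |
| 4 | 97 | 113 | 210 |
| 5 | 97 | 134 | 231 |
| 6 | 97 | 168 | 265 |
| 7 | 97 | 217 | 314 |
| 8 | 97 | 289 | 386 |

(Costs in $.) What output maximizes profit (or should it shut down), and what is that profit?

Q = 0 (shut down); profit = -$97

Profit at each row (π = 11Q − TC): Q=0: -97; Q=1: -129; Q=2: -147; Q=3: -155; Q=4: -166; Q=5: -176; Q=6: -199; Q=7: -237; Q=8: -298.
Profit is highest at Q = 0. Equivalently, the lowest AVC in the table is 134/5 ≈ $26.80 at Q = 5, and P = $11 falls below it — price never covers variable cost, so the firm shuts down and loses only its fixed cost.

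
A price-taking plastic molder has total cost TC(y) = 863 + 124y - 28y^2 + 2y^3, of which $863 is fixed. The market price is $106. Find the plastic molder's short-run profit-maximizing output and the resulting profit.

AVC = 124 - 28y + 2y^2 has its minimum $26 at y = 7; price $106 clears that bar, so the firm operates.
With MC = 124 - 56y + 6y^2, P = MC on the upward-sloping part at y* = 9.
TR = 106·9 = 954. TC = 863 + 306 = 1169. Profit = 954 − 1169 = -$215.
Shutting down would mean losing the fixed cost of $863, so operating at a loss of $215 is better by $648.

Profit = -$215 at y = 9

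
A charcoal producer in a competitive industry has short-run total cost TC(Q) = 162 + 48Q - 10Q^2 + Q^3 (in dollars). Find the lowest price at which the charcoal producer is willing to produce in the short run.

Short-run supply begins at min AVC. From VC = 48Q - 10Q^2 + Q^3, AVC = 48 - 10Q + Q^2.
At the minimum of AVC, MC = AVC. MC = 48 - 20Q + 3Q^2; setting MC = AVC gives 2Q^2 - 10Q = 0, so Q = 5. min AVC = 23.
The firm shuts down for any P below $23.

$23 per unit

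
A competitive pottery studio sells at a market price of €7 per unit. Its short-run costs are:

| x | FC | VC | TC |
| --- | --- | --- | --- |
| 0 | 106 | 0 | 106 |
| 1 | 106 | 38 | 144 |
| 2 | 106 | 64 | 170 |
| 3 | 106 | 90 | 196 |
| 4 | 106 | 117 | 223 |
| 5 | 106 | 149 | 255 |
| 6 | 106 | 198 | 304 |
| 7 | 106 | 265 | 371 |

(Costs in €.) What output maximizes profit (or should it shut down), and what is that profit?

x = 0 (shut down); profit = -€106

Compute π = P·x − TC at each output: x=0: -106; x=1: -137; x=2: -156; x=3: -175; x=4: -195; x=5: -220; x=6: -262; x=7: -322.
Profit is highest at x = 0. Equivalently, the lowest AVC in the table is 117/4 ≈ €29.25 at x = 4, and P = €7 falls below it — price never covers variable cost, so the firm shuts down and loses only its fixed cost.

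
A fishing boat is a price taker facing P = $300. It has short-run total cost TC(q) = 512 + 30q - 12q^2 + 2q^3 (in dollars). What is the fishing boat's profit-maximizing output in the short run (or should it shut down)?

Strip out fixed cost: VC = 30q - 12q^2 + 2q^3. Then AVC = 30 - 12q + 2q^2 and MC = 30 - 24q + 6q^2.
The AVC parabola has its vertex at q = 12/4 = 3, where AVC = 30 - 12·3 + 2·3^2 = $12.
Since P = $300 ≥ min AVC = $12, price covers variable cost and the firm should produce.
P = MC gives -270 - 24q + 6q^2 = 0, with roots -5 and 9. Take the larger (rising MC): q* = 9.
Check: AVC at q = 9 is $84 ≤ P, so revenue covers variable cost.
Profit = P·q − TC = 300·9 − 1268 = $1432.

Produce at q = 9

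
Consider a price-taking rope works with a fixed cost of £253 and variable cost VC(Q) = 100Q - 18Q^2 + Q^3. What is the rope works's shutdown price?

Short-run supply begins at min AVC. From VC = 100Q - 18Q^2 + Q^3, AVC = 100 - 18Q + Q^2.
At the minimum of AVC, MC = AVC. MC = 100 - 36Q + 3Q^2; setting MC = AVC gives 2Q^2 - 18Q = 0, so Q = 9. min AVC = 19.
For P < £19 the firm produces nothing.

£19 per unit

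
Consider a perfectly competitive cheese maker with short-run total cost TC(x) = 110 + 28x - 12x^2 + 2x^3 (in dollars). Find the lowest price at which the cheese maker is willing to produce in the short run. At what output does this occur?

Short-run supply begins at min AVC. From VC = 28x - 12x^2 + 2x^3, AVC = 28 - 12x + 2x^2.
At the minimum of AVC, MC = AVC. MC = 28 - 24x + 6x^2; setting MC = AVC gives 4x^2 - 12x = 0, so x = 3. min AVC = 10.
For P < $10 the firm produces nothing.

$10 per unit, at x = 3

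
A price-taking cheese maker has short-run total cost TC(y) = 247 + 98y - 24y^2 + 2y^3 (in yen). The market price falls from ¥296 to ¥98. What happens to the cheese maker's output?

MC = 98 - 48y + 6y^2; the shutdown threshold is min AVC = ¥26 (at y = 6).
At P = ¥296 ≥ min AVC, set P = MC on the rising branch: y = 11.
At P = ¥98 ≥ min AVC, set P = MC: y = 8. The firm stays open but cuts output.

Output falls from 11 to 8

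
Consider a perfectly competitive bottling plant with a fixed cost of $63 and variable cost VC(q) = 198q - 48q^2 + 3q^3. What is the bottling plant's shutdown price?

The firm shuts down when price falls below the minimum of average variable cost. AVC = VC/q = 198 - 48q + 3q^2.
dAVC/dq = -48 + 6q = 0 gives q = 8. min AVC = 198 - 48·8 + 3·8^2 = 6.
The firm shuts down for any P below $6.

$6 per unit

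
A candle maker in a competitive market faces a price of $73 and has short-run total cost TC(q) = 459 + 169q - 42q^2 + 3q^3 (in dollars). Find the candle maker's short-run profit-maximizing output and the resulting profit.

AVC = 169 - 42q + 3q^2; min AVC = $22 at q = 7. Since P = $73 ≥ min AVC, the firm produces.
With MC = 169 - 84q + 9q^2, P = MC on the upward-sloping part at q* = 8.
TR = 73·8 = 584. TC = 459 + 200 = 659. Profit = 584 − 659 = -$75.
That loss of $75 beats the $459 the firm would lose by shutting down; producing recovers $384 of fixed cost.

Profit = -$75 at q = 8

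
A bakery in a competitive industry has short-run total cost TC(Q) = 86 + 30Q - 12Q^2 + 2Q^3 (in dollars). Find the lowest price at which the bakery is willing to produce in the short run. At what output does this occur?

Short-run supply begins at min AVC. From VC = 30Q - 12Q^2 + 2Q^3, AVC = 30 - 12Q + 2Q^2.
At the minimum of AVC, MC = AVC. MC = 30 - 24Q + 6Q^2; setting MC = AVC gives 4Q^2 - 12Q = 0, so Q = 3. min AVC = 12.
For P < $12 the firm produces nothing.

$12 per unit, at Q = 3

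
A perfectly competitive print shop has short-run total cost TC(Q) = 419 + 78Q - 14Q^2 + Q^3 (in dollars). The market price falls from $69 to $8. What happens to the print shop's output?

AVC = 78 - 14Q + Q^2, minimized at Q = 7 where min AVC = $29. MC = 78 - 28Q + 3Q^2.
With P = $69 above the shutdown price, P = MC gives Q = 9.
At P = $8 < min AVC = $29, price no longer covers variable cost at any output, so the firm shuts down: Q = 0.

Output falls from 9 to 0 (the firm shuts down)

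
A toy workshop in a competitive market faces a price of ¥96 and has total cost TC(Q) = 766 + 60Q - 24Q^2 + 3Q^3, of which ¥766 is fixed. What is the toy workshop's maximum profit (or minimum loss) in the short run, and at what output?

Profit = -¥334 at Q = 6

AVC = 60 - 24Q + 3Q^2; min AVC = ¥12 at Q = 4. Since P = ¥96 ≥ min AVC, the firm produces.
MC = 60 - 48Q + 9Q^2. Setting P = MC and taking the root on the rising branch gives Q* = 6.
TR = 96·6 = 576. TC = 766 + 144 = 910. Profit = 576 − 910 = -¥334.
Shutting down would mean losing the fixed cost of ¥766, so operating at a loss of ¥334 is better by ¥432.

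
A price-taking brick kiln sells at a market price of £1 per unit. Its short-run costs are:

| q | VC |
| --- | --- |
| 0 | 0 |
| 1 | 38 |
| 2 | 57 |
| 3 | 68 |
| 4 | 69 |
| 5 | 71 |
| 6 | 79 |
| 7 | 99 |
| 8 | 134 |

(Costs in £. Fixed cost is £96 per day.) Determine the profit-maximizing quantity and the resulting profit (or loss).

q = 0 (shut down); profit = -£96

Profit at each row (π = 1q − TC): q=0: -96; q=1: -133; q=2: -151; q=3: -161; q=4: -161; q=5: -162; q=6: -169; q=7: -188; q=8: -222.
Profit is highest at q = 0. Equivalently, the lowest AVC in the table is 79/6 ≈ £13.17 at q = 6, and P = £1 falls below it — price never covers variable cost, so the firm shuts down and loses only its fixed cost.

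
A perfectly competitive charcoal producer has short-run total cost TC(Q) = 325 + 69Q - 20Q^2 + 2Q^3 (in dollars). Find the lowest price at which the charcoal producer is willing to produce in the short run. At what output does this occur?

$19 per unit, at Q = 5

The firm shuts down when price falls below the minimum of average variable cost. AVC = VC/Q = 69 - 20Q + 2Q^2.
dAVC/dQ = -20 + 4Q = 0 gives Q = 5. min AVC = 69 - 20·5 + 2·5^2 = 19.
The firm shuts down for any P below $19.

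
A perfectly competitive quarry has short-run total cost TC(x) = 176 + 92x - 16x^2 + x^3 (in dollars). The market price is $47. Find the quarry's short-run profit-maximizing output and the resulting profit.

Profit = -$14 at x = 9

AVC = 92 - 16x + x^2; min AVC = $28 at x = 8. Since P = $47 ≥ min AVC, the firm produces.
With MC = 92 - 32x + 3x^2, P = MC on the upward-sloping part at x* = 9.
TR = 47·9 = 423. TC = 176 + 261 = 437. Profit = 423 − 437 = -$14.
Shutting down would mean losing the fixed cost of $176, so operating at a loss of $14 is better by $162.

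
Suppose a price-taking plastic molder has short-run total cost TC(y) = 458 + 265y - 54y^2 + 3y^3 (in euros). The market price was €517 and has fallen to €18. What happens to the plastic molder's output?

Output falls from 14 to 0 (the firm shuts down)

MC = 265 - 108y + 9y^2; the shutdown threshold is min AVC = €22 (at y = 9).
At P = €517 ≥ min AVC, set P = MC on the rising branch: y = 14.
At P = €18 < min AVC = €22, price no longer covers variable cost at any output, so the firm shuts down: y = 0.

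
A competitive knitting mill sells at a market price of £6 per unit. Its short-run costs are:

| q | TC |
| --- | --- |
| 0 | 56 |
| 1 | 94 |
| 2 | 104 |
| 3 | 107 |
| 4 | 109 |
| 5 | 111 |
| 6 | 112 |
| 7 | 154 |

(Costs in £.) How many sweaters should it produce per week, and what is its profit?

Compute π = P·q − TC at each output: q=0: -56; q=1: -88; q=2: -92; q=3: -89; q=4: -85; q=5: -81; q=6: -76; q=7: -112.
Profit is highest at q = 0. Equivalently, the lowest AVC in the table is 56/6 ≈ £9.33 at q = 6, and P = £6 falls below it — price never covers variable cost, so the firm shuts down and loses only its fixed cost.

q = 0 (shut down); profit = -£56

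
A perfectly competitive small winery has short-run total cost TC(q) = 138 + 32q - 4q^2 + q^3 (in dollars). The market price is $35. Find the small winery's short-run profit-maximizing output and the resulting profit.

Profit = -$120 at q = 3

AVC = 32 - 4q + q^2; min AVC = $28 at q = 2. Since P = $35 ≥ min AVC, the firm produces.
With MC = 32 - 8q + 3q^2, P = MC on the upward-sloping part at q* = 3.
TR = 35·3 = 105. TC = 138 + 87 = 225. Profit = 105 − 225 = -$120.
By producing, the firm covers all variable cost plus $18 of fixed cost; shutting down would lose the full $138.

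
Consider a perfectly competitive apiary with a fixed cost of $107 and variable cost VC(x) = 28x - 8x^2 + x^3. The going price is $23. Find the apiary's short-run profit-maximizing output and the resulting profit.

AVC = 28 - 8x + x^2; min AVC = $12 at x = 4. Since P = $23 ≥ min AVC, the firm produces.
With MC = 28 - 16x + 3x^2, P = MC on the upward-sloping part at x* = 5.
TR = 23·5 = 115. TC = 107 + 65 = 172. Profit = 115 − 172 = -$57.
That loss of $57 beats the $107 the firm would lose by shutting down; producing recovers $50 of fixed cost.

Profit = -$57 at x = 5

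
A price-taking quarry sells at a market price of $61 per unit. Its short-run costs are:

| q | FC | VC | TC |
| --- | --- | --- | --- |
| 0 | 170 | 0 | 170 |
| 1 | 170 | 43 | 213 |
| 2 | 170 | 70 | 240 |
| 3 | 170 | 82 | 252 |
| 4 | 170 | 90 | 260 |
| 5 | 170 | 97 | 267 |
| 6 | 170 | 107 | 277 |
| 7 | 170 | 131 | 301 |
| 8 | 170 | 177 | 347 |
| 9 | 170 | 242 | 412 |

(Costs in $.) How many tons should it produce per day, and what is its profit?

q = 8; profit = $141

Profit at each row (π = 61q − TC): q=0: -170; q=1: -152; q=2: -118; q=3: -69; q=4: -16; q=5: 38; q=6: 89; q=7: 126; q=8: 141; q=9: 137.
Profit is maximized at q = 8. AVC there is 177/8 = $22.12 ≤ P, so producing beats shutting down (which would give -$170).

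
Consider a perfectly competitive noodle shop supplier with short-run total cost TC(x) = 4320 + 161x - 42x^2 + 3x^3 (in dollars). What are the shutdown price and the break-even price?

AVC = 161 - 42x + 3x^2; minimized at x = 7, giving min AVC = $14. That is the shutdown price.
ATC = 4320/x + 161 - 42x + 3x^2. Setting dATC/dx = −4320/x^2 − 42 + 6x = 0 gives x = 12 (since 6·12^3 − 42·12^2 = 4320).
min ATC = 4320/12 + 161 − 42·12 + 3·12^2 = $449. That is the break-even price.
For $14 ≤ P < $449 the firm produces at a loss; below $14 it shuts down.

Shutdown price = $14; break-even price = $449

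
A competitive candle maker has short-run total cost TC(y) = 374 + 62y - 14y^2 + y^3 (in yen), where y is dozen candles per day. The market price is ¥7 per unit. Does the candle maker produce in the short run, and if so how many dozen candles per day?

Variable cost is VC = 62y - 14y^2 + y^3, so AVC = VC/y = 62 - 14y + y^2 and MC = dTC/dy = 62 - 28y + 3y^2.
AVC is minimized where dAVC/dy = -14 + 2y = 0, at y = 7; min AVC = 62 - 14·7 + 7^2 = ¥13.
Since P = ¥7 < min AVC = ¥13, price fails to cover variable cost at any output.
Best response: produce nothing and absorb the ¥374 fixed cost.

Shut down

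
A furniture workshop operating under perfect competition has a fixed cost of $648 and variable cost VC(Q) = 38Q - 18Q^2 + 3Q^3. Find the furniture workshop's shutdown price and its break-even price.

Shutdown price = $11; break-even price = $146

Shutdown price = min AVC. AVC = 38 - 18Q + 3Q^2, with vertex at Q = 3 and minimum $11.
ATC = 648/Q + 38 - 18Q + 3Q^2. Setting dATC/dQ = −648/Q^2 − 18 + 6Q = 0 gives Q = 6 (since 6·6^3 − 18·6^2 = 648).
min ATC = 648/6 + 38 − 18·6 + 3·6^2 = $146. That is the break-even price.
Between these two prices the firm operates at a loss; above $146 it earns a profit.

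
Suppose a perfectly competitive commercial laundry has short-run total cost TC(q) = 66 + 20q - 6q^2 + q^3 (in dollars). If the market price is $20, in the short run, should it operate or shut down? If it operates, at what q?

Produce at q = 4

From TC, MC = TC'(q) = 20 - 12q + 3q^2 and AVC = VC/q = 20 - 6q + q^2.
AVC is minimized where dAVC/dq = -6 + 2q = 0, at q = 3; min AVC = 20 - 6·3 + 3^2 = $11.
Since P = $20 ≥ min AVC = $11, price covers variable cost and the firm should produce.
Solving P = MC: -12q + 3q^2 = 0 ⇒ q = 0 or 4. On the upward-sloping branch, q* = 4.
Check: AVC at q = 4 is $12 ≤ P, so revenue covers variable cost.
Profit = P·q − TC = 20·4 − 114 = -$34, a loss, but smaller than the $66 fixed cost the firm would lose by shutting down.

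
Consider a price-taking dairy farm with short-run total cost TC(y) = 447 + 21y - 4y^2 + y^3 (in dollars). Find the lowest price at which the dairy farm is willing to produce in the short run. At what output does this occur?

The firm shuts down when price falls below the minimum of average variable cost. AVC = VC/y = 21 - 4y + y^2.
At the minimum of AVC, MC = AVC. MC = 21 - 8y + 3y^2; setting MC = AVC gives 2y^2 - 4y = 0, so y = 2. min AVC = 17.
So the shutdown price is $17.

$17 per unit, at y = 2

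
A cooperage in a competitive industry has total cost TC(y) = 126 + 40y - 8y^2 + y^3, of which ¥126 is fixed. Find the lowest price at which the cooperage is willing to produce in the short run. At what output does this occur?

¥24 per unit, at y = 4

The firm shuts down when price falls below the minimum of average variable cost. AVC = VC/y = 40 - 8y + y^2.
dAVC/dy = -8 + 2y = 0 gives y = 4. min AVC = 40 - 8·4 + 4^2 = 24.
The firm shuts down for any P below ¥24.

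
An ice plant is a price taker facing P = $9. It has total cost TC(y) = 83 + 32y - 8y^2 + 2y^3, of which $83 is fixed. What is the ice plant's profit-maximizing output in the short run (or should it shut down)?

Strip out fixed cost: VC = 32y - 8y^2 + 2y^3. Then AVC = 32 - 8y + 2y^2 and MC = 32 - 16y + 6y^2.
The AVC parabola has its vertex at y = 8/4 = 2, where AVC = 32 - 8·2 + 2·2^2 = $24.
Since P = $9 < min AVC = $24, price fails to cover variable cost at any output.
Best response: produce nothing and absorb the $83 fixed cost.

Shut down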